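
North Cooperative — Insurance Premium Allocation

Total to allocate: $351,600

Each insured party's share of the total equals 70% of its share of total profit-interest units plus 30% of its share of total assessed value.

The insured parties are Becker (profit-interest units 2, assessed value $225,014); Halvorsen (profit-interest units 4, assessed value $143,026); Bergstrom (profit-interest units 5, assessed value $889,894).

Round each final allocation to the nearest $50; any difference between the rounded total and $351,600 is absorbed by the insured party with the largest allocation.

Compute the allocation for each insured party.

Profit-interest units total 11; assessed value total 1,257,934.
Combined weights (70% profit-interest units + 30% assessed value): Becker 0.1809; Halvorsen 0.2887; Bergstrom 0.5304.
Raw shares: Becker 63,616.91; Halvorsen 101,491.17; Bergstrom 186,491.92.
At nearest $50: Becker $63,600; Halvorsen $101,500; Bergstrom $186,500. Sum = $351,600.
Rounded total matches; no reconciliation needed.

Becker: $63,600; Halvorsen: $101,500; Bergstrom: $186,500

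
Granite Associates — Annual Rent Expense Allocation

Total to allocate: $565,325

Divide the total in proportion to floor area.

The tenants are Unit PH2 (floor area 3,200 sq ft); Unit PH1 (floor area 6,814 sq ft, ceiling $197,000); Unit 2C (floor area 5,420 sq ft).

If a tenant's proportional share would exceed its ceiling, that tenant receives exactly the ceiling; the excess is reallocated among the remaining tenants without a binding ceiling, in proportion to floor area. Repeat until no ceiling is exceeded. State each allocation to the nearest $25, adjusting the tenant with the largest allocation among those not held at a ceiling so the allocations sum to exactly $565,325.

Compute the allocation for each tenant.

Unit PH2: $136,725 · Unit PH1: $197,000 · Unit 2C: $231,600

Floor area total: 15,434.
Unconstrained shares: Unit PH2 117,211.35; Unit PH1 249,586.92; Unit 2C 198,526.73.
Capped: Unit PH1 ($197,000); residual $368,325 reallocated over remaining floor area 8,620.
Redistributed shares: Unit PH2 136,733.18 → $136,725; Unit 2C 231,591.82 → $231,600.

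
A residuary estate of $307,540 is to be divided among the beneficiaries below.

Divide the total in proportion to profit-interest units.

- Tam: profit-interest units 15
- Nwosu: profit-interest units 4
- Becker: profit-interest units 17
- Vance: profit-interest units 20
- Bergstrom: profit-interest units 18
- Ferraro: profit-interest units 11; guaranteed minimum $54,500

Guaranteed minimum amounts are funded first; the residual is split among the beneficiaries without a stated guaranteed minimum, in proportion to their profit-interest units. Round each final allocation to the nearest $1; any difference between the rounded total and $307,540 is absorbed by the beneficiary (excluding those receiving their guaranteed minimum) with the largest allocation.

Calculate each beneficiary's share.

Tam: $51,292 · Nwosu: $13,678 · Becker: $58,131 · Vance: $68,389 · Bergstrom: $61,550 · Ferraro: $54,500

Fund the minimums — Ferraro $54,500. Residual $253,040.
Residual split over remaining profit-interest units 74: Tam 51,291.89 → $51,292; Nwosu 13,677.84 → $13,678; Becker 58,130.81 → $58,131; Vance 68,389.19 → $68,389; Bergstrom 61,550.27 → $61,550.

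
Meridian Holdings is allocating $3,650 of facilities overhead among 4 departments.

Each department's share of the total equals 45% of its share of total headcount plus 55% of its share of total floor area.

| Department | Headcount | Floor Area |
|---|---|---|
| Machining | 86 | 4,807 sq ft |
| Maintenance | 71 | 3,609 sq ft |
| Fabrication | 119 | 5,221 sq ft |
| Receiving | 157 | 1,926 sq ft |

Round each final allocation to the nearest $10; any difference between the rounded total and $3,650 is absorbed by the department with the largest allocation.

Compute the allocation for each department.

Machining: $950 | Maintenance: $730 | Fabrication: $1,130 | Receiving: $840

Headcount total 433; floor area total 15,563.
Blended shares (45% headcount + 55% floor area): Machining 0.2593; Maintenance 0.2013; Fabrication 0.3082; Receiving 0.2312.
Raw shares: Machining 946.29; Maintenance 734.86; Fabrication 1,124.87; Receiving 843.99.
Rounded to nearest $10: Machining $950; Maintenance $730; Fabrication $1,120; Receiving $840. Sum = $3,640.
Difference $3,650 − $3,640 = +$10 applied to largest allocation (Fabrication): Fabrication becomes $1,130.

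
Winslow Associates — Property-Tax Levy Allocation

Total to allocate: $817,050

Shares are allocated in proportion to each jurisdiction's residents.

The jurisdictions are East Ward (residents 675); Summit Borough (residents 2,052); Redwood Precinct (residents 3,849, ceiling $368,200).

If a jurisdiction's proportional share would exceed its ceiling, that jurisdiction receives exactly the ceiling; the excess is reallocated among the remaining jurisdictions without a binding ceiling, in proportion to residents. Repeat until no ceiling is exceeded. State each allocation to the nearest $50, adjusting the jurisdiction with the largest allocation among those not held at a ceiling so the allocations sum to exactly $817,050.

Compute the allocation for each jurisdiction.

Combined residents = 6,576.
Pro-rata shares before constraints: East Ward 83,866.90; Summit Borough 254,955.38; Redwood Precinct 478,227.71.
Cap binds for Redwood Precinct ($368,200); remaining pool $448,850 reallocated over remaining residents 2,727.
Shares after redistribution: East Ward 111,101.49 → $111,100; Summit Borough 337,748.51 → $337,750.

East Ward: $111,100 | Summit Borough: $337,750 | Redwood Precinct: $368,200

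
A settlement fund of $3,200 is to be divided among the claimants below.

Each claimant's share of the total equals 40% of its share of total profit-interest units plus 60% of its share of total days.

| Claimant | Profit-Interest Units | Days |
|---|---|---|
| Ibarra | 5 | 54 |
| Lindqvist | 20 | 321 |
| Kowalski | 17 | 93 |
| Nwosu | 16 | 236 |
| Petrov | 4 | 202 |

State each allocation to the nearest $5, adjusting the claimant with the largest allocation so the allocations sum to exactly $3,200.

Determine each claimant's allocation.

Ibarra: $220 · Lindqvist: $1,090 · Kowalski: $550 · Nwosu: $830 · Petrov: $510

Profit-interest units total 62; days total 906.
Blended shares (40% profit-interest units + 60% days): Ibarra 0.0680; Lindqvist 0.3416; Kowalski 0.1713; Nwosu 0.2595; Petrov 0.1596.
Pro-rata amounts: Ibarra 217.66; Lindqvist 1,093.17; Kowalski 548.05; Nwosu 830.46; Petrov 510.66.
At nearest $5: Ibarra $220; Lindqvist $1,095; Kowalski $550; Nwosu $830; Petrov $510. Sum = $3,205.
Difference $3,200 − $3,205 = −$5 applied to largest allocation (Lindqvist): Lindqvist becomes $1,090.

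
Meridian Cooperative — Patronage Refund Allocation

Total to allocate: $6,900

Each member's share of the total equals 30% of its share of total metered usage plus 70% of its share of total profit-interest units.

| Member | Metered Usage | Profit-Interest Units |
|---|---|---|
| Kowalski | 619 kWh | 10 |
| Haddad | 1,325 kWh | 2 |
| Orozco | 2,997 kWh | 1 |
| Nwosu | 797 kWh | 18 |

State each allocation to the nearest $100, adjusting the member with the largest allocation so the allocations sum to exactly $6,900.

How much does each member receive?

Kowalski: $1,800 | Haddad: $800 | Orozco: $1,200 | Nwosu: $3,100

Totals — metered usage 5,738, profit-interest units 31.
Combined weights (30% metered usage + 70% profit-interest units): Kowalski 0.2582; Haddad 0.1144; Orozco 0.1793; Nwosu 0.4481.
Unrounded shares: Kowalski 1,781.37; Haddad 789.61; Orozco 1,236.98; Nwosu 3,092.04.
After rounding ($100): Kowalski $1,800; Haddad $800; Orozco $1,200; Nwosu $3,100. Sum = $6,900.
Rounded total matches; no reconciliation needed.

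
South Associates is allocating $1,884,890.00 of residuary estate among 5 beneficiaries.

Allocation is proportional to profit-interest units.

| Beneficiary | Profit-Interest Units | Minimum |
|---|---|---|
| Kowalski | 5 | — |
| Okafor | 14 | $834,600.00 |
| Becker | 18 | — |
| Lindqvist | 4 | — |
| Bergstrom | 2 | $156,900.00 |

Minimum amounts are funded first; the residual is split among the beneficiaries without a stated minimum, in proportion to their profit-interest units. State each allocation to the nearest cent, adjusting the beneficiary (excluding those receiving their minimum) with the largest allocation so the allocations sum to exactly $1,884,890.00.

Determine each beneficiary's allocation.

Kowalski: $165,442.59 · Okafor: $834,600.00 · Becker: $595,593.34 · Lindqvist: $132,354.07 · Bergstrom: $156,900.00

Guaranteed amounts: Okafor $834,600.00; Bergstrom $156,900.00. Remaining pool $893,390.00.
Remaining pool split over remaining profit-interest units 27: Kowalski 165,442.5926 → $165,442.59; Becker 595,593.3333 → $595,593.33; Lindqvist 132,354.0741 → $132,354.07.
Rounding difference +$0.01 applied to Becker → $595,593.34.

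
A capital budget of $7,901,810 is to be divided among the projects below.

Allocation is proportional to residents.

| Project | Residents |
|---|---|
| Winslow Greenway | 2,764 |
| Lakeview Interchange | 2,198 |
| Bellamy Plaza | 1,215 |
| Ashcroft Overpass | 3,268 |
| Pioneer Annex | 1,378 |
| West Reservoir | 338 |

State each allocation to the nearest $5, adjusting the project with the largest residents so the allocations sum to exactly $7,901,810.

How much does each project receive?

Sum of residents: 2,764 + 2,198 + 1,215 + 3,268 + 1,378 + 338 = 11,161.
Proportional shares: Winslow Greenway 1,956,867.92; Lakeview Interchange 1,556,148.95; Bellamy Plaza 860,200.62; Ashcroft Overpass 2,313,691.88; Pioneer Annex 975,602.02; West Reservoir 239,298.61.
After rounding ($5): Winslow Greenway $1,956,870; Lakeview Interchange $1,556,150; Bellamy Plaza $860,200; Ashcroft Overpass $2,313,690; Pioneer Annex $975,600; West Reservoir $239,300. Sum = $7,901,810.
No rounding difference to absorb.

Winslow Greenway: $1,956,870; Lakeview Interchange: $1,556,150; Bellamy Plaza: $860,200; Ashcroft Overpass: $2,313,690; Pioneer Annex: $975,600; West Reservoir: $239,300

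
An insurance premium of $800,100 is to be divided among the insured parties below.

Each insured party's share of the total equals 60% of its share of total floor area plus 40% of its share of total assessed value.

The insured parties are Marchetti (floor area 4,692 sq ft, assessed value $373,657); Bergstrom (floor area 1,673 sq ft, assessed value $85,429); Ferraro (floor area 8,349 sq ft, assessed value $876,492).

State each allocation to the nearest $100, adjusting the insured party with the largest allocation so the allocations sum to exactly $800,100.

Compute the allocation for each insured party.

Marchetti: $242,600; Bergstrom: $75,100; Ferraro: $482,400

Totals — floor area 14,714, assessed value 1,335,578.
Blended shares (60% floor area + 40% assessed value): Marchetti 0.3032; Bergstrom 0.0938; Ferraro 0.6030.
Pro-rata amounts: Marchetti 242,619.67; Bergstrom 75,054.48; Ferraro 482,425.85.
Rounded to nearest $100: Marchetti $242,600; Bergstrom $75,100; Ferraro $482,400. Sum = $800,100.
No rounding difference to absorb.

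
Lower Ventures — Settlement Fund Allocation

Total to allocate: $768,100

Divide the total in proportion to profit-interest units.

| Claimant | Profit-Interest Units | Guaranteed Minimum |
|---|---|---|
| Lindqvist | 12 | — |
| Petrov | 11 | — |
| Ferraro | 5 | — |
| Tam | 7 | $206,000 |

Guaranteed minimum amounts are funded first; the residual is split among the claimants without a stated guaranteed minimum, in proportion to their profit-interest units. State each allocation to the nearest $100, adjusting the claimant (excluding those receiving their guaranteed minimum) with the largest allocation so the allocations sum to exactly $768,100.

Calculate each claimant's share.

Lindqvist: $240,900 | Petrov: $220,800 | Ferraro: $100,400 | Tam: $206,000

Minimums first: Tam $206,000. Remaining pool $562,100.
Remaining pool split over remaining profit-interest units 28: Lindqvist 240,900.00 → $240,900; Petrov 220,825.00 → $220,800; Ferraro 100,375.00 → $100,400.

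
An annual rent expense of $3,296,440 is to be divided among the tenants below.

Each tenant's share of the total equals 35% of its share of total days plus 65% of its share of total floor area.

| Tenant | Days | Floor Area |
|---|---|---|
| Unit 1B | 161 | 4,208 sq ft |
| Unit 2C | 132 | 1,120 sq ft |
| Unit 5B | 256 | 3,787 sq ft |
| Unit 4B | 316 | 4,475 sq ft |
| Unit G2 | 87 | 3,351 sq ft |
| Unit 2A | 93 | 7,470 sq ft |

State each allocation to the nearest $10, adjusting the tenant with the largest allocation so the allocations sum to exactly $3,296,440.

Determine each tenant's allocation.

Totals — days 1,045, floor area 24,411.
Composite weights (35% days + 65% floor area): Unit 1B 0.1660; Unit 2C 0.0740; Unit 5B 0.1866; Unit 4B 0.2250; Unit G2 0.1184; Unit 2A 0.2301.
Pro-rata amounts: Unit 1B 547,114.41; Unit 2C 244,045.83; Unit 5B 615,047.68; Unit 4B 741,681.42; Unit G2 390,189.62; Unit 2A 758,361.04.
At nearest $10: Unit 1B $547,110; Unit 2C $244,050; Unit 5B $615,050; Unit 4B $741,680; Unit G2 $390,190; Unit 2A $758,360. Sum = $3,296,440.
Rounded total matches; no reconciliation needed.

Unit 1B: $547,110 | Unit 2C: $244,050 | Unit 5B: $615,050 | Unit 4B: $741,680 | Unit G2: $390,190 | Unit 2A: $758,360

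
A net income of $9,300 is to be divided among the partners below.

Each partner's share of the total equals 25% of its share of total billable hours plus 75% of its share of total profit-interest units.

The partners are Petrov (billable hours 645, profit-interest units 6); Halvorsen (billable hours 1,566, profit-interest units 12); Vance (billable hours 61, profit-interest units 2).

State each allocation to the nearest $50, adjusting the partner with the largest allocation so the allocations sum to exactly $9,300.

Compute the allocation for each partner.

Billable hours total 2,272; profit-interest units total 20.
Combined weights (25% billable hours + 75% profit-interest units): Petrov 0.2960; Halvorsen 0.6223; Vance 0.0817.
Pro-rata amounts: Petrov 2,752.55; Halvorsen 5,787.53; Vance 759.92.
Rounded to nearest $50: Petrov $2,750; Halvorsen $5,800; Vance $750. Sum = $9,300.
No rounding difference to absorb.

Petrov: $2,750; Halvorsen: $5,800; Vance: $750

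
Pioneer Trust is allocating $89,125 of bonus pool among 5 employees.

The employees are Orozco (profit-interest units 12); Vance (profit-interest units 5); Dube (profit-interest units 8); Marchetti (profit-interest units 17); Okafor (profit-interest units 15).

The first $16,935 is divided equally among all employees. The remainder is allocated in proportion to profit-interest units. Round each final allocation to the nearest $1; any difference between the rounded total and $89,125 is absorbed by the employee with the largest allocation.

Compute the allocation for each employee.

Orozco: $18,585 · Vance: $9,719 · Dube: $13,519 · Marchetti: $24,918 · Okafor: $22,384

Equal tier: $16,935 ÷ 5 = $3,387 apiece.
Remainder $72,190 by profit-interest units (total 57): Orozco 15,197.89 → $15,198; Vance 6,332.46 → $6,332; Dube 10,131.93 → $10,132; Marchetti 21,530.35 → $21,530; Okafor 18,997.37 → $18,997.
Rounding difference +$1 on remainder applied to Marchetti.
Totals: Orozco $3,387 + $15,198 = $18,585; Vance $3,387 + $6,332 = $9,719; Dube $3,387 + $10,132 = $13,519; Marchetti $3,387 + $21,531 = $24,918; Okafor $3,387 + $18,997 = $22,384.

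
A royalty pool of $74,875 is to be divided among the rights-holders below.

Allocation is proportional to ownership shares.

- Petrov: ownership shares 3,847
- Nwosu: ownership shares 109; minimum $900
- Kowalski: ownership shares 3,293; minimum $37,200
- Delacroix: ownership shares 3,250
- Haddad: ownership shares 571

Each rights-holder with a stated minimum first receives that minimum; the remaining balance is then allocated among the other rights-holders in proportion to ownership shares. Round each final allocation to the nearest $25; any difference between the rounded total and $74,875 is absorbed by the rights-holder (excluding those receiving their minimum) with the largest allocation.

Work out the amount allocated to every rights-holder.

Petrov: $18,450 · Nwosu: $900 · Kowalski: $37,200 · Delacroix: $15,575 · Haddad: $2,750

Minimums first: Nwosu $900; Kowalski $37,200. Remaining pool $36,775.
Remaining pool split over remaining ownership shares 7,668: Petrov 18,449.85 → $18,450; Delacroix 15,586.69 → $15,575; Haddad 2,738.46 → $2,750.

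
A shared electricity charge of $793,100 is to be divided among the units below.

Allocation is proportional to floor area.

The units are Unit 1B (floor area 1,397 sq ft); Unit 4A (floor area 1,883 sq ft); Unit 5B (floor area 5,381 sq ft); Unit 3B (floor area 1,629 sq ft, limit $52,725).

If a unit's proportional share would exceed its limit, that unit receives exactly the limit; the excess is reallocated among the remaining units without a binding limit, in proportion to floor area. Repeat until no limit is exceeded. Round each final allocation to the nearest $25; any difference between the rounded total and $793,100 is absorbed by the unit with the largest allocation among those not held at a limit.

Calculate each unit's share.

Unit 1B: $119,425 · Unit 4A: $160,975 · Unit 5B: $459,975 · Unit 3B: $52,725

Floor area total: 10,290.
Proportional shares (ignoring caps): Unit 1B 107,673.54; Unit 4A 145,131.90; Unit 5B 414,739.66; Unit 3B 125,554.90.
Cap binds for Unit 3B ($52,725); residual $740,375 reallocated over remaining floor area 8,661.
Redistributed shares: Unit 1B 119,420.84 → $119,425; Unit 4A 160,965.95 → $160,975; Unit 5B 459,988.21 → $460,000.
Rounding difference −$25 applied to Unit 5B → $459,975.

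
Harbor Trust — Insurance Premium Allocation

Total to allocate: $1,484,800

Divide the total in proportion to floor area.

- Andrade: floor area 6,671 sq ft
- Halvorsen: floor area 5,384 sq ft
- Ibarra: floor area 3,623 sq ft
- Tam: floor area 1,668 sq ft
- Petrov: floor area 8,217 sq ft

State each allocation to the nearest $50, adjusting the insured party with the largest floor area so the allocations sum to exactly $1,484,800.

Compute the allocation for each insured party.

Combined floor area = 25,563.
Pro-rata amounts: Andrade 6,671/25,563 × $1,484,800 = 387,478.03; Halvorsen 5,384/25,563 × $1,484,800 = 312,723.98; Ibarra 3,623/25,563 × $1,484,800 = 210,438.15; Tam 1,668/25,563 × $1,484,800 = 96,884.03; Petrov 8,217/25,563 × $1,484,800 = 477,275.81.
Rounded to nearest $50: Andrade $387,500; Halvorsen $312,700; Ibarra $210,450; Tam $96,900; Petrov $477,300. Sum = $1,484,850.
Difference $1,484,800 − $1,484,850 = −$50 applied to largest floor area (Petrov): Petrov becomes $477,250.

Andrade: $387,500 · Halvorsen: $312,700 · Ibarra: $210,450 · Tam: $96,900 · Petrov: $477,250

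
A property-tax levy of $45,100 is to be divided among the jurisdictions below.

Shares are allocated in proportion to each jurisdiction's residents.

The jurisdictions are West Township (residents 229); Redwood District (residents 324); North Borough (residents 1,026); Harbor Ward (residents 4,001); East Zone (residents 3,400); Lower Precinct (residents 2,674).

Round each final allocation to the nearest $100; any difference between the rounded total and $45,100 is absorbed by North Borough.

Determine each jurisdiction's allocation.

West Township: $900 | Redwood District: $1,300 | North Borough: $3,900 | Harbor Ward: $15,500 | East Zone: $13,200 | Lower Precinct: $10,300

Total residents = 11,654.
Unrounded shares: West Township 229/11,654 × $45,100 = 886.21; Redwood District 324/11,654 × $45,100 = 1,253.85; North Borough 1,026/11,654 × $45,100 = 3,970.53; Harbor Ward 4,001/11,654 × $45,100 = 15,483.53; East Zone 3,400/11,654 × $45,100 = 13,157.71; Lower Precinct 2,674/11,654 × $45,100 = 10,348.16.
After rounding ($100): West Township $900; Redwood District $1,300; North Borough $4,000; Harbor Ward $15,500; East Zone $13,200; Lower Precinct $10,300. Sum = $45,200.
Difference $45,100 − $45,200 = −$100 applied to North Borough: North Borough becomes $3,900.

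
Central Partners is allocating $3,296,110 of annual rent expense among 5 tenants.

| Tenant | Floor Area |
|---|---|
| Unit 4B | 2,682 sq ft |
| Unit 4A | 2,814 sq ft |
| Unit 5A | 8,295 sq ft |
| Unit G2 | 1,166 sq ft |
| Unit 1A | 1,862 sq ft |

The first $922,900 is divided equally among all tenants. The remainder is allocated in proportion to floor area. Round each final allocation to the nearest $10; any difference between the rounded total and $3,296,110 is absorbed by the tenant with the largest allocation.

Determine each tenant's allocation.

Unit 4B: $563,020 · Unit 4A: $581,640 · Unit 5A: $1,355,030 · Unit G2: $349,110 · Unit 1A: $447,310

Equal tier: $922,900 ÷ 5 = $184,580 apiece.
Remainder $2,373,210 by floor area (total 16,819): Unit 4B 378,438.03 → $378,440; Unit 4A 397,063.61 → $397,060; Unit 5A 1,170,448.72 → $1,170,450; Unit G2 164,526.00 → $164,530; Unit 1A 262,733.64 → $262,730.
Totals: Unit 4B $184,580 + $378,440 = $563,020; Unit 4A $184,580 + $397,060 = $581,640; Unit 5A $184,580 + $1,170,450 = $1,355,030; Unit G2 $184,580 + $164,530 = $349,110; Unit 1A $184,580 + $262,730 = $447,310.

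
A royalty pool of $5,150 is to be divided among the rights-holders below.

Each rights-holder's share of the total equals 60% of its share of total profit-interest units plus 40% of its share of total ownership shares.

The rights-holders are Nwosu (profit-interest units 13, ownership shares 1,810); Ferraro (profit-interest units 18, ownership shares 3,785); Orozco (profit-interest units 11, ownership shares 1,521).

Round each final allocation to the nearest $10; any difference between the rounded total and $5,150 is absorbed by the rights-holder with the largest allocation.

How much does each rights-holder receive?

Nwosu: $1,480 | Ferraro: $2,420 | Orozco: $1,250

Totals — profit-interest units 42, ownership shares 7,116.
Blended shares (60% profit-interest units + 40% ownership shares): Nwosu 0.2875; Ferraro 0.4699; Orozco 0.2426.
Pro-rata amounts: Nwosu 1,480.40; Ferraro 2,420.00; Orozco 1,249.60.
After rounding ($10): Nwosu $1,480; Ferraro $2,420; Orozco $1,250. Sum = $5,150.
Rounded total matches; no reconciliation needed.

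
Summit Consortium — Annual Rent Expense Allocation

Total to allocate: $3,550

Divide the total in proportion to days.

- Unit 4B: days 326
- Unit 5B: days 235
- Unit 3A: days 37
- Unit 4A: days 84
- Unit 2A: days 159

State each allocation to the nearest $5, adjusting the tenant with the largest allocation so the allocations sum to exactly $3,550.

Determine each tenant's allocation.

Days total: 841.
Unrounded shares: Unit 4B 326/841 × $3,550 = 1,376.10; Unit 5B 235/841 × $3,550 = 991.97; Unit 3A 37/841 × $3,550 = 156.18; Unit 4A 84/841 × $3,550 = 354.58; Unit 2A 159/841 × $3,550 = 671.17.
At nearest $5: Unit 4B $1,375; Unit 5B $990; Unit 3A $155; Unit 4A $355; Unit 2A $670. Sum = $3,545.
Difference $3,550 − $3,545 = +$5 applied to largest allocation (Unit 4B): Unit 4B becomes $1,380.

Unit 4B: $1,380 | Unit 5B: $990 | Unit 3A: $155 | Unit 4A: $355 | Unit 2A: $670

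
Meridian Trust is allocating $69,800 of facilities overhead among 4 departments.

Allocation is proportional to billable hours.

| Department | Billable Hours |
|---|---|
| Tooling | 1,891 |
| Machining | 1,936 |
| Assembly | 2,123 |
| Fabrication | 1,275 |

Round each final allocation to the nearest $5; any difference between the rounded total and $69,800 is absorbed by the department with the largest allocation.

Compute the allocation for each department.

Tooling: $18,270; Machining: $18,705; Assembly: $20,505; Fabrication: $12,320

Combined billable hours = 7,225.
Raw shares: Tooling 1,891/7,225 × $69,800 = 18,268.76; Machining 1,936/7,225 × $69,800 = 18,703.50; Assembly 2,123/7,225 × $69,800 = 20,510.09; Fabrication 1,275/7,225 × $69,800 = 12,317.65.
After rounding ($5): Tooling $18,270; Machining $18,705; Assembly $20,510; Fabrication $12,320. Sum = $69,805.
Difference $69,800 − $69,805 = −$5 applied to largest allocation (Assembly): Assembly becomes $20,505.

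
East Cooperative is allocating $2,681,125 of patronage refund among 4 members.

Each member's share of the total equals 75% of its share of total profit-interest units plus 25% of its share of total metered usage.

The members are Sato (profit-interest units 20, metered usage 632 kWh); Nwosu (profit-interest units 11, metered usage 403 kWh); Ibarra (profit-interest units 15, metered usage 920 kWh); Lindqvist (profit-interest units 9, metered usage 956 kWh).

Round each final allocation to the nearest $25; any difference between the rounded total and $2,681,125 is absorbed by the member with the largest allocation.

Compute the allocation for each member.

Profit-interest units total 55; metered usage total 2,911.
Blended shares (75% profit-interest units + 25% metered usage): Sato 0.3270; Nwosu 0.1846; Ibarra 0.2836; Lindqvist 0.2048.
Proportional shares: Sato 876,739.01; Nwosu 494,962.75; Ibarra 760,249.36; Lindqvist 549,173.88.
After rounding ($25): Sato $876,750; Nwosu $494,975; Ibarra $760,250; Lindqvist $549,175. Sum = $2,681,150.
Difference $2,681,125 − $2,681,150 = −$25 applied to largest allocation (Sato): Sato becomes $876,725.

Sato: $876,725; Nwosu: $494,975; Ibarra: $760,250; Lindqvist: $549,175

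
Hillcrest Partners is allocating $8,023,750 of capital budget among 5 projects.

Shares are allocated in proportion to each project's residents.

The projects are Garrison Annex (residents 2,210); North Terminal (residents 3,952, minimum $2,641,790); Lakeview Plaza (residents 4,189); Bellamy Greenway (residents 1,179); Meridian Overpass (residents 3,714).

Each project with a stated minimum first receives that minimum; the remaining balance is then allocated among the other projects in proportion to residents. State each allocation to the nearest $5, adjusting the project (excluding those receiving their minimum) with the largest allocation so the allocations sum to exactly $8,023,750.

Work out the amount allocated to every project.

Garrison Annex: $1,053,325; North Terminal: $2,641,790; Lakeview Plaza: $1,996,550; Bellamy Greenway: $561,930; Meridian Overpass: $1,770,155

Guaranteed amounts: North Terminal $2,641,790. Remaining pool $5,381,960.
Remaining pool split over remaining residents 11,292: Garrison Annex 1,053,323.73 → $1,053,325; Lakeview Plaza 1,996,548.92 → $1,996,550; Bellamy Greenway 561,931.53 → $561,930; Meridian Overpass 1,770,155.81 → $1,770,155.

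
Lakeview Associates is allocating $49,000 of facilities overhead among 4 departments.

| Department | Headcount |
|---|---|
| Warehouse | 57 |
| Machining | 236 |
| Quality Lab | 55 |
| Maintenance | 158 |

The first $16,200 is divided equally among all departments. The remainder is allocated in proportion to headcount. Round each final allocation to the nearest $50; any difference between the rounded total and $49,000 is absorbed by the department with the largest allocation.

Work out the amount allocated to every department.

Warehouse: $7,750 | Machining: $19,350 | Quality Lab: $7,600 | Maintenance: $14,300

Equal tier: $16,200 ÷ 4 = $4,050 apiece.
Remainder $32,800 by headcount (total 506): Warehouse 3,694.86 → $3,700; Machining 15,298.02 → $15,300; Quality Lab 3,565.22 → $3,550; Maintenance 10,241.90 → $10,250.
Totals: Warehouse $4,050 + $3,700 = $7,750; Machining $4,050 + $15,300 = $19,350; Quality Lab $4,050 + $3,550 = $7,600; Maintenance $4,050 + $10,250 = $14,300.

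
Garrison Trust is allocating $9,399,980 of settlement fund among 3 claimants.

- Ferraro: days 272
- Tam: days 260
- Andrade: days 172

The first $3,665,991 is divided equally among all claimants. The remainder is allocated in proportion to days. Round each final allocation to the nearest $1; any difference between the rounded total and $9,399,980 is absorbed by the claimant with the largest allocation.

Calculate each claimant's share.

First tranche $3,665,991 split equally: $1,221,997 each.
Remainder $5,733,989 by days (total 704): Ferraro 2,215,404.84 → $2,215,405; Tam 2,117,666.39 → $2,117,666; Andrade 1,400,917.77 → $1,400,918.
Totals: Ferraro $1,221,997 + $2,215,405 = $3,437,402; Tam $1,221,997 + $2,117,666 = $3,339,663; Andrade $1,221,997 + $1,400,918 = $2,622,915.

Ferraro: $3,437,402 | Tam: $3,339,663 | Andrade: $2,622,915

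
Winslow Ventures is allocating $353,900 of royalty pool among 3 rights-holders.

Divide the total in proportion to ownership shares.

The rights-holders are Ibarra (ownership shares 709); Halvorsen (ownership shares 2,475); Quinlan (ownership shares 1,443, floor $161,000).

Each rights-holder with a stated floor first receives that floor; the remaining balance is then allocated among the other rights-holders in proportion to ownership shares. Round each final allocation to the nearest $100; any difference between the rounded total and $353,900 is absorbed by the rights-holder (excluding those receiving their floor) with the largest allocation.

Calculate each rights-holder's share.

Minimums first: Quinlan $161,000. Residual $192,900.
Residual split over remaining ownership shares 3,184: Ibarra 42,954.18 → $43,000; Halvorsen 149,945.82 → $149,900.

Ibarra: $43,000 | Halvorsen: $149,900 | Quinlan: $161,000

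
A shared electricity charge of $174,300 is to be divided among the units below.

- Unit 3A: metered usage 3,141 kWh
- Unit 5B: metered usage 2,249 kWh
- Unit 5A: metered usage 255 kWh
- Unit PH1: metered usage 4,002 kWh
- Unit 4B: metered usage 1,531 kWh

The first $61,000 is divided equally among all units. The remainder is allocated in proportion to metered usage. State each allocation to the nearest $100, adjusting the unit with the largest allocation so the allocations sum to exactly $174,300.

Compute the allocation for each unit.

Equal tier: $61,000 ÷ 5 = $12,200 apiece.
Remainder $113,300 by metered usage (total 11,178): Unit 3A 31,837.12 → $31,800; Unit 5B 22,795.82 → $22,800; Unit 5A 2,584.68 → $2,600; Unit PH1 40,564.20 → $40,600; Unit 4B 15,518.19 → $15,500.
Totals: Unit 3A $12,200 + $31,800 = $44,000; Unit 5B $12,200 + $22,800 = $35,000; Unit 5A $12,200 + $2,600 = $14,800; Unit PH1 $12,200 + $40,600 = $52,800; Unit 4B $12,200 + $15,500 = $27,700.

Unit 3A: $44,000 | Unit 5B: $35,000 | Unit 5A: $14,800 | Unit PH1: $52,800 | Unit 4B: $27,700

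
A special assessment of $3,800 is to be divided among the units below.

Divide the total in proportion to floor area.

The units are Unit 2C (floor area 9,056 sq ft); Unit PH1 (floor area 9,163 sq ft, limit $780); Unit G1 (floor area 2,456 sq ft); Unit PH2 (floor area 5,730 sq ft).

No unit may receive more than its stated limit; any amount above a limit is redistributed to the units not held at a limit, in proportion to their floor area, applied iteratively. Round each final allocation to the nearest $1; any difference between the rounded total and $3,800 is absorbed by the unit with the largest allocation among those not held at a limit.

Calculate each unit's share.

Unit 2C: $1,586; Unit PH1: $780; Unit G1: $430; Unit PH2: $1,004

Sum of floor area: 26,405.
Pro-rata shares before constraints: Unit 2C 1,303.27; Unit PH1 1,318.67; Unit G1 353.45; Unit PH2 824.62.
Cap binds for Unit PH1 ($780); balance $3,020 reallocated over remaining floor area 17,242.
Shares after redistribution: Unit 2C 1,586.19 → $1,586; Unit G1 430.18 → $430; Unit PH2 1,003.63 → $1,004.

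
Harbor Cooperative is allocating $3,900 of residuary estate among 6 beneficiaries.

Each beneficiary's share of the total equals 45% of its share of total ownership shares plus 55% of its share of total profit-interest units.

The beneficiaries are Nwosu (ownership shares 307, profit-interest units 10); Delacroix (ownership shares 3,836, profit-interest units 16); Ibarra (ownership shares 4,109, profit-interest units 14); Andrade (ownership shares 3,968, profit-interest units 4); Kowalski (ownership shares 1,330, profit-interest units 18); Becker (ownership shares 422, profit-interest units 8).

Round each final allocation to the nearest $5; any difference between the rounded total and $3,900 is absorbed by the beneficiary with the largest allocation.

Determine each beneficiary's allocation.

Totals — ownership shares 13,972, profit-interest units 70.
Composite weights (45% ownership shares + 55% profit-interest units): Nwosu 0.0885; Delacroix 0.2493; Ibarra 0.2423; Andrade 0.1592; Kowalski 0.1843; Becker 0.0764.
Pro-rata amounts: Nwosu 344.99; Delacroix 972.12; Ibarra 945.12; Andrade 620.99; Kowalski 718.63; Becker 298.15.
After rounding ($5): Nwosu $345; Delacroix $970; Ibarra $945; Andrade $620; Kowalski $720; Becker $300. Sum = $3,900.
No rounding difference to absorb.

Nwosu: $345; Delacroix: $970; Ibarra: $945; Andrade: $620; Kowalski: $720; Becker: $300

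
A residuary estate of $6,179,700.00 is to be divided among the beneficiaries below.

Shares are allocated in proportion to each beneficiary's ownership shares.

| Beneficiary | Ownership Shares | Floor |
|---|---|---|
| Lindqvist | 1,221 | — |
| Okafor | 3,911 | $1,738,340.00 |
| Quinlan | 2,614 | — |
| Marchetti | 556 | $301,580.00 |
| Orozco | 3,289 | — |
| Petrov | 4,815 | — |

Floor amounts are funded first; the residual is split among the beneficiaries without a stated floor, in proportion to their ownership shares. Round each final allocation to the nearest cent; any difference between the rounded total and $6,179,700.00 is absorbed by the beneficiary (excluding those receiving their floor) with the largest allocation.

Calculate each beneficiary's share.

Lindqvist: $423,374.77 · Okafor: $1,738,340.00 · Quinlan: $906,389.56 · Marchetti: $301,580.00 · Orozco: $1,140,441.95 · Petrov: $1,669,573.72

Fund the minimums — Okafor $1,738,340.00; Marchetti $301,580.00. Balance $4,139,780.00.
Balance split over remaining ownership shares 11,939: Lindqvist 423,374.7701 → $423,374.77; Quinlan 906,389.5569 → $906,389.56; Orozco 1,140,441.9482 → $1,140,441.95; Petrov 1,669,573.7248 → $1,669,573.72.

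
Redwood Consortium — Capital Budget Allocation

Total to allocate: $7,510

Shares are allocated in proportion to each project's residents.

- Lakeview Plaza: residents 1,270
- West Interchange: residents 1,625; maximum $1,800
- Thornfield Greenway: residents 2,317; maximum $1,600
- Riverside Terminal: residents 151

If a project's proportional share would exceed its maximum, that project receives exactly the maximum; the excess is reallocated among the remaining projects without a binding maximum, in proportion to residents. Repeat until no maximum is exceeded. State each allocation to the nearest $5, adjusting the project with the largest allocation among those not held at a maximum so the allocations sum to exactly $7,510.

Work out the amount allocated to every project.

Lakeview Plaza: $3,675; West Interchange: $1,800; Thornfield Greenway: $1,600; Riverside Terminal: $435

Sum of residents: 5,363.
Pro-rata shares before constraints: Lakeview Plaza 1,778.43; West Interchange 2,275.55; Thornfield Greenway 3,244.58; Riverside Terminal 211.45.
Cap binds for West Interchange ($1,800), Thornfield Greenway ($1,600); balance $4,110 reallocated over remaining residents 1,421.
Shares after redistribution: Lakeview Plaza 3,673.26 → $3,675; Riverside Terminal 436.74 → $435.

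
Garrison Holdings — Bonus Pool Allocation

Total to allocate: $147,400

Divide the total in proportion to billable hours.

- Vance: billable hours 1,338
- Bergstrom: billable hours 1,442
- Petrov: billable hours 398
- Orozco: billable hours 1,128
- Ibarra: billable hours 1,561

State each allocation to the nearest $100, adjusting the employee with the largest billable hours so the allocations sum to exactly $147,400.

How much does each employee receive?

Total billable hours = 5,867.
Raw shares: Vance 1,338/5,867 × $147,400 = 33,615.34; Bergstrom 1,442/5,867 × $147,400 = 36,228.19; Petrov 398/5,867 × $147,400 = 9,999.18; Orozco 1,128/5,867 × $147,400 = 28,339.39; Ibarra 1,561/5,867 × $147,400 = 39,217.90.
After rounding ($100): Vance $33,600; Bergstrom $36,200; Petrov $10,000; Orozco $28,300; Ibarra $39,200. Sum = $147,300.
Difference $147,400 − $147,300 = +$100 applied to largest billable hours (Ibarra): Ibarra becomes $39,300.

Vance: $33,600 | Bergstrom: $36,200 | Petrov: $10,000 | Orozco: $28,300 | Ibarra: $39,300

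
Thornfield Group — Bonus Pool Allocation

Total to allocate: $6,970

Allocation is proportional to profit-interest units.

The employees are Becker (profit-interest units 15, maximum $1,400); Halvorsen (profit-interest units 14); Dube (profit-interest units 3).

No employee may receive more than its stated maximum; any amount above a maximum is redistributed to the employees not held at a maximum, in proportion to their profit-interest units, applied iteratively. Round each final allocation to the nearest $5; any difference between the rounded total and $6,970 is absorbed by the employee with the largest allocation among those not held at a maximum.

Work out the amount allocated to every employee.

Becker: $1,400 | Halvorsen: $4,585 | Dube: $985

Combined profit-interest units = 32.
Unconstrained shares: Becker 3,267.19; Halvorsen 3,049.38; Dube 653.44.
Cap binds for Becker ($1,400); remaining pool $5,570 reallocated over remaining profit-interest units 17.
Redistributed shares: Halvorsen 4,587.06 → $4,585; Dube 982.94 → $985.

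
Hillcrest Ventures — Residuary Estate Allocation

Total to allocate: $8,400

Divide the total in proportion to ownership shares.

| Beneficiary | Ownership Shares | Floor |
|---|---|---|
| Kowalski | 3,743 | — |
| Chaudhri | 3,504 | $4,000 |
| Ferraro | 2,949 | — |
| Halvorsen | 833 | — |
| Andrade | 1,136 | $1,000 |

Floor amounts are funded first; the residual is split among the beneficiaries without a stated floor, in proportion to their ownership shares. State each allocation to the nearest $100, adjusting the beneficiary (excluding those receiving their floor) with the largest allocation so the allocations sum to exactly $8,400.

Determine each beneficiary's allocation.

Kowalski: $1,700 | Chaudhri: $4,000 | Ferraro: $1,300 | Halvorsen: $400 | Andrade: $1,000

Guaranteed amounts: Chaudhri $4,000; Andrade $1,000. Remaining pool $3,400.
Remaining pool split over remaining ownership shares 7,525: Kowalski 1,691.19 → $1,700; Ferraro 1,332.44 → $1,300; Halvorsen 376.37 → $400.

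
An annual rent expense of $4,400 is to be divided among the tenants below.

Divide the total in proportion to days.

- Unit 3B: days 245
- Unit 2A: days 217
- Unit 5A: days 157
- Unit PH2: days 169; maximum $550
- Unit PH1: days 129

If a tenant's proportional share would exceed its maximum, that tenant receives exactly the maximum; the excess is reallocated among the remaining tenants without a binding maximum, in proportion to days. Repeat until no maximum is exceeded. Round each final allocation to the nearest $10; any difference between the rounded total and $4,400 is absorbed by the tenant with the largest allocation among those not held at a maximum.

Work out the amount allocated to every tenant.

Sum of days: 917.
Proportional shares (ignoring caps): Unit 3B 1,175.57; Unit 2A 1,041.22; Unit 5A 753.33; Unit PH2 810.91; Unit PH1 618.97.
Held at cap: Unit PH2 ($550); residual $3,850 reallocated over remaining days 748.
Redistributed shares: Unit 3B 1,261.03 → $1,260; Unit 2A 1,116.91 → $1,120; Unit 5A 808.09 → $810; Unit PH1 663.97 → $660.

Unit 3B: $1,260; Unit 2A: $1,120; Unit 5A: $810; Unit PH2: $550; Unit PH1: $660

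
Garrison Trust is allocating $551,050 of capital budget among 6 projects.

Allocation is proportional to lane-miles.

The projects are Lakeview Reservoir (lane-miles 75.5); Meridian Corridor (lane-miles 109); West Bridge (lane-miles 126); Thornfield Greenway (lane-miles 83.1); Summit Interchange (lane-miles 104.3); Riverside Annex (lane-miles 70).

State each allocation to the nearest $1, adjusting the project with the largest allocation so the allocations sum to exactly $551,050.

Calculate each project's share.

Total lane-miles = 567.9.
Pro-rata amounts: Lakeview Reservoir 75.5/567.9 × $551,050 = 73,259.86; Meridian Corridor 109/567.9 × $551,050 = 105,765.89; West Bridge 126/567.9 × $551,050 = 122,261.49; Thornfield Greenway 83.1/567.9 × $551,050 = 80,634.36; Summit Interchange 104.3/567.9 × $551,050 = 101,205.34; Riverside Annex 70/567.9 × $551,050 = 67,923.05.
After rounding ($1): Lakeview Reservoir $73,260; Meridian Corridor $105,766; West Bridge $122,261; Thornfield Greenway $80,634; Summit Interchange $101,205; Riverside Annex $67,923. Sum = $551,049.
Difference $551,050 − $551,049 = +$1 applied to largest allocation (West Bridge): West Bridge becomes $122,262.

Lakeview Reservoir: $73,260; Meridian Corridor: $105,766; West Bridge: $122,262; Thornfield Greenway: $80,634; Summit Interchange: $101,205; Riverside Annex: $67,923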